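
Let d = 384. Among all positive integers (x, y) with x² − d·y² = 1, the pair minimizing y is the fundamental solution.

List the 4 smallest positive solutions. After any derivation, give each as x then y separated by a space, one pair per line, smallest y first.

4801 245
46099201 2352490
442644523201 22588608735
4250272665676801 216895818720980

√384 = [19; 1,1,2,9,2,1,1,38, …], period ℓ=8 (even) → k=7
a_0=19:  p_0=19·1+0=19,  q_0=19·0+1=1
…
a_3=2:  p_3=2·39+20=98,  q_3=2·2+1=5
a_4=9:  p_4=9·98+39=921,  q_4=9·5+2=47
a_5=2:  p_5=2·921+98=1940,  q_5=2·47+5=99
a_6=1:  p_6=1·1940+921=2861,  q_6=1·99+47=146
a_7=1:  p_7=1·2861+1940=4801,  q_7=1·146+99=245
fundamental: x₁=4801, y₁=245  (since 23049601 − 384·60025 = 1)
(x_2, y_2) = (4801·4801 + 384·245·245, 4801·245 + 245·4801) = (46099201, 2352490)
(x_3, y_3) = (4801·46099201 + 384·245·2352490, 4801·2352490 + 245·46099201) = (442644523201, 22588608735)
(x_4, y_4) = (4801·442644523201 + 384·245·22588608735, 4801·22588608735 + 245·442644523201) = (4250272665676801, 216895818720980)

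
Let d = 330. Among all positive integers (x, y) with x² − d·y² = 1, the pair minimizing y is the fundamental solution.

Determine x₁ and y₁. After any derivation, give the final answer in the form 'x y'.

109 6

d=330: √d = [18; 6,36] (ℓ=2, even), read p_1/q_1
i=0: a=18 ⇒ p=18, q=1
i=1: a=6 ⇒ p=109, q=6
fundamental: x₁=109, y₁=6  (since 11881 − 330·36 = 1)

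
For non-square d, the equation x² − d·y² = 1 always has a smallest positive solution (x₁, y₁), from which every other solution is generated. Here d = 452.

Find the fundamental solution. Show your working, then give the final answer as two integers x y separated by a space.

[21; 3,1,5,3,10,3,5,1,3,42] for √452; ℓ=10 ⇒ convergent index 9
step 0: (21, 1)  from 21·(1,0) + (0,1)
…
step 3: (489, 23)  from 5·(85,4) + (64,3)
…
step 5: (16009, 753)  from 10·(1552,73) + (489,23)
step 6: (49579, 2332)  from 3·(16009,753) + (1552,73)
…
step 8: (313483, 14745)  from 1·(263904,12413) + (49579,2332)
step 9: (1204353, 56648)  from 3·(313483,14745) + (263904,12413)
(x₁, y₁) = (1204353, 56648);  1204353² − 452·56648² = 1 ✓

1204353 56648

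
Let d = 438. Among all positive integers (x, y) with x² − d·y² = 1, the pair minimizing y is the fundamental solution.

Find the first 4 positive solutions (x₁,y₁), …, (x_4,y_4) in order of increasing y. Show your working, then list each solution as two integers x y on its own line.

√438 → a₀=20, period (1,12,1,40); ℓ=4 even so k=3
step 0: (20, 1)  from 20·(1,0) + (0,1)
step 1: (21, 1)  from 1·(20,1) + (1,0)
step 2: (272, 13)  from 12·(21,1) + (20,1)
step 3: (293, 14)  from 1·(272,13) + (21,1)
fundamental: x₁=293, y₁=14  (since 85849 − 438·196 = 1)
n=2: (293,14)∘(293,14) = (293·293+438·14·14, 293·14+14·293) = (171697,8204)
n=3: (171697,8204)∘(293,14) = (293·171697+438·14·8204, 293·8204+14·171697) = (100614149,4807530)
n=4: (100614149,4807530)∘(293,14) = (293·100614149+438·14·4807530, 293·4807530+14·100614149) = (58959719617,2817204376)

293 14
171697 8204
100614149 4807530
58959719617 2817204376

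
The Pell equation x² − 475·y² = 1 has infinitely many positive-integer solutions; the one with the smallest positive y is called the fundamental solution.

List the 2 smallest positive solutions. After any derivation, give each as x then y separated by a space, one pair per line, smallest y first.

57799 2652
6681448801 306565896

√475 → a₀=21, period (1,3,1,6,2,6,1,3,1,42); ℓ=10 even so k=9
step 0: (21, 1)  from 21·(1,0) + (0,1)
step 1: (22, 1)  from 1·(21,1) + (1,0)
step 2: (87, 4)  from 3·(22,1) + (21,1)
…
step 8: (45921, 2107)  from 3·(11878,545) + (10287,472)
step 9: (57799, 2652)  from 1·(45921,2107) + (11878,545)
fundamental: x₁=57799, y₁=2652  (since 3340724401 − 475·7033104 = 1)
k=2:  x_2 = 57799·57799+475·2652·2652 = 6681448801,  y_2 = 57799·2652+2652·57799 = 306565896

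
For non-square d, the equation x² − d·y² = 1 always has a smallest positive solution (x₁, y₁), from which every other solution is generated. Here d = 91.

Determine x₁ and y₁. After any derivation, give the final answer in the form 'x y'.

d=91: √d = [9; 1,1,5,1,5,1,1,18] (ℓ=8, even), read p_7/q_7
k=0  a_k=9  p_k/q_k = 9/1
k=1  a_k=1  p_k/q_k = 10/1
…
k=5  a_k=5  p_k/q_k = 725/76
k=6  a_k=1  p_k/q_k = 849/89
k=7  a_k=1  p_k/q_k = 1574/165
fundamental: x₁=1574, y₁=165  (since 2477476 − 91·27225 = 1)

1574 165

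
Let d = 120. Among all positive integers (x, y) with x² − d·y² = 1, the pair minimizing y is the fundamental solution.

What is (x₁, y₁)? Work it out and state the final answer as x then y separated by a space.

11 1

d=120: √d = [10; 1,20] (ℓ=2, even), read p_1/q_1
step 0: (10, 1)  from 10·(1,0) + (0,1)
step 1: (11, 1)  from 1·(10,1) + (1,0)
→ (11, 1).  Check: 11²=121, 120·1²=120, difference 1.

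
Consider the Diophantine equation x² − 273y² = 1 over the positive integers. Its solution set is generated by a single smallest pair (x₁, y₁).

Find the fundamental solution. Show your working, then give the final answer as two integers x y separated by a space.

d=273: √d = [16; 1,1,10,1,1,32] (ℓ=6, even), read p_5/q_5
k=0  a_k=16  p_k/q_k = 16/1
…
k=4  a_k=1  p_k/q_k = 380/23
k=5  a_k=1  p_k/q_k = 727/44
→ (727, 44).  Check: 727²=528529, 273·44²=528528, difference 1.

727 44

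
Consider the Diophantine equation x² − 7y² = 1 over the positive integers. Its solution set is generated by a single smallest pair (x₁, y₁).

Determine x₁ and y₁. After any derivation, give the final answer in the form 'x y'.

√7 → a₀=2, period (1,1,1,4); ℓ=4 even so k=3
step 0: (2, 1)  from 2·(1,0) + (0,1)
step 1: (3, 1)  from 1·(2,1) + (1,0)
step 2: (5, 2)  from 1·(3,1) + (2,1)
step 3: (8, 3)  from 1·(5,2) + (3,1)
fundamental: x₁=8, y₁=3  (since 64 − 7·9 = 1)

8 3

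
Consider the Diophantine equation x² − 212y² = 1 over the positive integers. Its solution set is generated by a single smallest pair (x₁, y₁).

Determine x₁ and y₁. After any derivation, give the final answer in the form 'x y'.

d=212: √d = [14; 1,1,3,1,1,…,1,1,28] (ℓ=14, even), read p_13/q_13
k=0  a_k=14  p_k/q_k = 14/1
…
k=8  a_k=1  p_k/q_k = 2781/191
…
k=10  a_k=1  p_k/q_k = 7979/548
…
k=12  a_k=1  p_k/q_k = 37114/2549
k=13  a_k=1  p_k/q_k = 66249/4550
→ (66249, 4550).  Check: 66249²=4388930001, 212·4550²=4388930000, difference 1.

66249 4550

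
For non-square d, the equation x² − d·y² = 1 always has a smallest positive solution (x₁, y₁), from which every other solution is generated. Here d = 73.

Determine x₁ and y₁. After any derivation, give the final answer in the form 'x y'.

√73 = [8; 1,1,5,5,1,1,16, …], period ℓ=7 (odd) → k=13
step 0: (8, 1)  from 8·(1,0) + (0,1)
…
step 2: (17, 2)  from 1·(9,1) + (8,1)
step 3: (94, 11)  from 5·(17,2) + (9,1)
…
step 10: (200767, 23498)  from 5·(36406,4261) + (18737,2193)
…
step 12: (1241008, 145249)  from 1·(1040241,121751) + (200767,23498)
step 13: (2281249, 267000)  from 1·(1241008,145249) + (1040241,121751)
→ (2281249, 267000).  Check: 2281249²=5204097000001, 73·267000²=5204097000000, difference 1.

2281249 267000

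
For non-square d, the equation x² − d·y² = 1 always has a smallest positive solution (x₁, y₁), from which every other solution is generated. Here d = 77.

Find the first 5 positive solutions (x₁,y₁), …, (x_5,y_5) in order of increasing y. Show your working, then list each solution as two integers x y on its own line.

351 40
246401 28080
172973151 19712120
121426905601 13837880160
85241514758751 9714172160200

d=77: √d = [8; 1,3,2,3,1,16] (ℓ=6, even), read p_5/q_5
k=0  a_k=8  p_k/q_k = 8/1
k=1  a_k=1  p_k/q_k = 9/1
k=2  a_k=3  p_k/q_k = 35/4
k=3  a_k=2  p_k/q_k = 79/9
k=4  a_k=3  p_k/q_k = 272/31
k=5  a_k=1  p_k/q_k = 351/40
fundamental: x₁=351, y₁=40  (since 123201 − 77·1600 = 1)
k=2:  x_2 = 351·351+77·40·40 = 246401,  y_2 = 351·40+40·351 = 28080
k=3:  x_3 = 351·246401+77·40·28080 = 172973151,  y_3 = 351·28080+40·246401 = 19712120
k=4:  x_4 = 351·172973151+77·40·19712120 = 121426905601,  y_4 = 351·19712120+40·172973151 = 13837880160
k=5:  x_5 = 351·121426905601+77·40·13837880160 = 85241514758751,  y_5 = 351·13837880160+40·121426905601 = 9714172160200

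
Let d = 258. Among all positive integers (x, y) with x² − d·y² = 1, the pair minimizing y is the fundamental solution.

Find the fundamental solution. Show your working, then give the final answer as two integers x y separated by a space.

257 16

√258 = [16; 16,32, …], period ℓ=2 (even) → k=1
step 0: (16, 1)  from 16·(1,0) + (0,1)
step 1: (257, 16)  from 16·(16,1) + (1,0)
(x₁, y₁) = (257, 16);  257² − 258·16² = 1 ✓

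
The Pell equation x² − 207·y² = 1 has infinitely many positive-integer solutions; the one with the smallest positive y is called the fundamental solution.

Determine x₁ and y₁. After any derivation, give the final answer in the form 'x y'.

1151 80

√207 → a₀=14, period (2,1,1,2,1,1,2,28); ℓ=8 even so k=7
i=0: a=14 ⇒ p=14, q=1
…
i=2: a=1 ⇒ p=43, q=3
…
i=6: a=1 ⇒ p=446, q=31
i=7: a=2 ⇒ p=1151, q=80
(x₁, y₁) = (1151, 80);  1151² − 207·80² = 1 ✓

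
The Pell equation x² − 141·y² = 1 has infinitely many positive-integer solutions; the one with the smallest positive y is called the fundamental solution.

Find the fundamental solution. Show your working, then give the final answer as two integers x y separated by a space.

d=141: √d = [11; 1,6,1,22] (ℓ=4, even), read p_3/q_3
i=0: a=11 ⇒ p=11, q=1
i=1: a=1 ⇒ p=12, q=1
i=2: a=6 ⇒ p=83, q=7
i=3: a=1 ⇒ p=95, q=8
(x₁, y₁) = (95, 8);  95² − 141·8² = 1 ✓

95 8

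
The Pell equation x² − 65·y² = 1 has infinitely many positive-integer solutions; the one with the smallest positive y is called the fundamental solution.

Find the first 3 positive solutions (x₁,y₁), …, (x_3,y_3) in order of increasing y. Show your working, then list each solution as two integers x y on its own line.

129 16
33281 4128
8586369 1065008

√65 → a₀=8, period (16); ℓ=1 odd so k=1
k=0  a_k=8  p_k/q_k = 8/1
k=1  a_k=16  p_k/q_k = 129/16
→ (129, 16).  Check: 129²=16641, 65·16²=16640, difference 1.
k=2:  x_2 = 129·129+65·16·16 = 33281,  y_2 = 129·16+16·129 = 4128
k=3:  x_3 = 129·33281+65·16·4128 = 8586369,  y_3 = 129·4128+16·33281 = 1065008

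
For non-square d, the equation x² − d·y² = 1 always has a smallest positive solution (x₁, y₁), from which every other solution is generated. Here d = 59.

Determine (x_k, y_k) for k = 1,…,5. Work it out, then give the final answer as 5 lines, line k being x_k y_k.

√59 = [7; 1,2,7,2,1,14, …], period ℓ=6 (even) → k=5
k=0  a_k=7  p_k/q_k = 7/1
…
k=2  a_k=2  p_k/q_k = 23/3
k=3  a_k=7  p_k/q_k = 169/22
k=4  a_k=2  p_k/q_k = 361/47
k=5  a_k=1  p_k/q_k = 530/69
→ (530, 69).  Check: 530²=280900, 59·69²=280899, difference 1.
k=2:  x_2 = 530·530+59·69·69 = 561799,  y_2 = 530·69+69·530 = 73140
k=3:  x_3 = 530·561799+59·69·73140 = 595506410,  y_3 = 530·73140+69·561799 = 77528331
k=4:  x_4 = 530·595506410+59·69·77528331 = 631236232801,  y_4 = 530·77528331+69·595506410 = 82179957720
k=5:  x_5 = 530·631236232801+59·69·82179957720 = 669109811262650,  y_5 = 530·82179957720+69·631236232801 = 87110677654869

530 69
561799 73140
595506410 77528331
631236232801 82179957720
669109811262650 87110677654869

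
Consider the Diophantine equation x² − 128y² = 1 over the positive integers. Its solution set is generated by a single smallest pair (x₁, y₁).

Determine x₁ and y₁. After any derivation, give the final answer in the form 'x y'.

[11; 3,5,3,22] for √128; ℓ=4 ⇒ convergent index 3
step 0: (11, 1)  from 11·(1,0) + (0,1)
step 1: (34, 3)  from 3·(11,1) + (1,0)
step 2: (181, 16)  from 5·(34,3) + (11,1)
step 3: (577, 51)  from 3·(181,16) + (34,3)
fundamental: x₁=577, y₁=51  (since 332929 − 128·2601 = 1)

577 51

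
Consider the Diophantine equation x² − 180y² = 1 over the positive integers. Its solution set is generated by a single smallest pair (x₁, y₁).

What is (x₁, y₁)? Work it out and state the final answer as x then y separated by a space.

[13; 2,2,2,26] for √180; ℓ=4 ⇒ convergent index 3
a_0=13:  p_0=13·1+0=13,  q_0=13·0+1=1
a_1=2:  p_1=2·13+1=27,  q_1=2·1+0=2
a_2=2:  p_2=2·27+13=67,  q_2=2·2+1=5
a_3=2:  p_3=2·67+27=161,  q_3=2·5+2=12
fundamental: x₁=161, y₁=12  (since 25921 − 180·144 = 1)

161 12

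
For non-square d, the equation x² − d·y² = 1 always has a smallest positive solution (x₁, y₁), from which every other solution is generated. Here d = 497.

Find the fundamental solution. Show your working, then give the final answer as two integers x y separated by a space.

√497 = [22; 3,2,2,5,6,5,2,2,3,44, …], period ℓ=10 (even) → k=9
step 0: (22, 1)  from 22·(1,0) + (0,1)
…
step 2: (156, 7)  from 2·(67,3) + (22,1)
step 3: (379, 17)  from 2·(156,7) + (67,3)
step 4: (2051, 92)  from 5·(379,17) + (156,7)
step 5: (12685, 569)  from 6·(2051,92) + (379,17)
step 6: (65476, 2937)  from 5·(12685,569) + (2051,92)
step 7: (143637, 6443)  from 2·(65476,2937) + (12685,569)
step 8: (352750, 15823)  from 2·(143637,6443) + (65476,2937)
step 9: (1201887, 53912)  from 3·(352750,15823) + (143637,6443)
fundamental: x₁=1201887, y₁=53912  (since 1444532360769 − 497·2906503744 = 1)

1201887 53912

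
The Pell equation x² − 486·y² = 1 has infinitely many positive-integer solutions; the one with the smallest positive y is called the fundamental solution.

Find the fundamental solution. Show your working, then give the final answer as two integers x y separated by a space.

485 22

d=486: √d = [22; 22,44] (ℓ=2, even), read p_1/q_1
step 0: (22, 1)  from 22·(1,0) + (0,1)
step 1: (485, 22)  from 22·(22,1) + (1,0)
(x₁, y₁) = (485, 22);  485² − 486·22² = 1 ✓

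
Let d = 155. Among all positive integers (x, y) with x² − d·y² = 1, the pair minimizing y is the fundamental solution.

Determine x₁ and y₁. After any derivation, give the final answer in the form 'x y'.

[12; 2,4,2,24] for √155; ℓ=4 ⇒ convergent index 3
step 0: (12, 1)  from 12·(1,0) + (0,1)
…
step 2: (112, 9)  from 4·(25,2) + (12,1)
step 3: (249, 20)  from 2·(112,9) + (25,2)
→ (249, 20).  Check: 249²=62001, 155·20²=62000, difference 1.

249 20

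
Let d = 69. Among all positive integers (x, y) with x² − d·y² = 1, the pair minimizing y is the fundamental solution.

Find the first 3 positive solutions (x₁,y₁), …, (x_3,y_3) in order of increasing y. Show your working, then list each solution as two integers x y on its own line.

d=69: √d = [8; 3,3,1,4,1,3,3,16] (ℓ=8, even), read p_7/q_7
a_0=8:  p_0=8·1+0=8,  q_0=8·0+1=1
a_1=3:  p_1=3·8+1=25,  q_1=3·1+0=3
…
a_3=1:  p_3=1·83+25=108,  q_3=1·10+3=13
…
a_6=3:  p_6=3·623+515=2384,  q_6=3·75+62=287
a_7=3:  p_7=3·2384+623=7775,  q_7=3·287+75=936
fundamental: x₁=7775, y₁=936  (since 60450625 − 69·876096 = 1)
(x_2, y_2) = (7775·7775 + 69·936·936, 7775·936 + 936·7775) = (120901249, 14554800)
(x_3, y_3) = (7775·120901249 + 69·936·14554800, 7775·14554800 + 936·120901249) = (1880014414175, 226327139064)

7775 936
120901249 14554800
1880014414175 226327139064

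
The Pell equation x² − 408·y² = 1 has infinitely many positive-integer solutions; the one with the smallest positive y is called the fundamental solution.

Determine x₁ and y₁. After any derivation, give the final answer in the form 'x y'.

101 5

[20; 5,40] for √408; ℓ=2 ⇒ convergent index 1
a_0=20:  p_0=20·1+0=20,  q_0=20·0+1=1
a_1=5:  p_1=5·20+1=101,  q_1=5·1+0=5
(x₁, y₁) = (101, 5);  101² − 408·5² = 1 ✓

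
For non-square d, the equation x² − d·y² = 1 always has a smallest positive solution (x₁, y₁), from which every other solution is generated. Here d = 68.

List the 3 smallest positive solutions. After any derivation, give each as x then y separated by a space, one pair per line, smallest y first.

33 4
2177 264
143649 17420

√68 → a₀=8, period (4,16); ℓ=2 even so k=1
i=0: a=8 ⇒ p=8, q=1
i=1: a=4 ⇒ p=33, q=4
(x₁, y₁) = (33, 4);  33² − 68·4² = 1 ✓
n=2: (33,4)∘(33,4) = (33·33+68·4·4, 33·4+4·33) = (2177,264)
n=3: (2177,264)∘(33,4) = (33·2177+68·4·264, 33·264+4·2177) = (143649,17420)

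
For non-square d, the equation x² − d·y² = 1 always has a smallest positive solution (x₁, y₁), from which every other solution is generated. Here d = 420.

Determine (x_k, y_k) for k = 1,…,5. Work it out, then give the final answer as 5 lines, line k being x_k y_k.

41 2
3361 164
275561 13446
22592641 1102408
1852321001 90384010

√420 = [20; 2,40, …], period ℓ=2 (even) → k=1
a_0=20:  p_0=20·1+0=20,  q_0=20·0+1=1
a_1=2:  p_1=2·20+1=41,  q_1=2·1+0=2
(x₁, y₁) = (41, 2);  41² − 420·2² = 1 ✓
(41+2√420)^2 = 3361 + 164√420
(41+2√420)^3 = 275561 + 13446√420
(41+2√420)^4 = 22592641 + 1102408√420
(41+2√420)^5 = 1852321001 + 90384010√420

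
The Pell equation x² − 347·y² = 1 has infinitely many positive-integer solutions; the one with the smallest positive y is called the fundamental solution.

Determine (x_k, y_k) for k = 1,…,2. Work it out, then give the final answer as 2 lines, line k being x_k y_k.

√347 = [18; 1,1,1,2,4,…,1,1,36, …], period ℓ=14 (even) → k=13
k=0  a_k=18  p_k/q_k = 18/1
…
k=7  a_k=17  p_k/q_k = 14269/766
…
k=12  a_k=1  p_k/q_k = 402885/21628
k=13  a_k=1  p_k/q_k = 641602/34443
→ (641602, 34443).  Check: 641602²=411653126404, 347·34443²=411653126403, difference 1.
n=2: (641602,34443)∘(641602,34443) = (641602·641602+347·34443·34443, 641602·34443+34443·641602) = (823306252807,44197395372)

641602 34443
823306252807 44197395372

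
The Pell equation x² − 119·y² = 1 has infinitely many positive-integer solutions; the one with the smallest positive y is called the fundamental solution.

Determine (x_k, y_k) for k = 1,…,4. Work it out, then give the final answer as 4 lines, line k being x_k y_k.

√119 → a₀=10, period (1,9,1,20); ℓ=4 even so k=3
k=0  a_k=10  p_k/q_k = 10/1
k=1  a_k=1  p_k/q_k = 11/1
k=2  a_k=9  p_k/q_k = 109/10
k=3  a_k=1  p_k/q_k = 120/11
fundamental: x₁=120, y₁=11  (since 14400 − 119·121 = 1)
(120+11√119)^2 = 28799 + 2640√119
(120+11√119)^3 = 6911640 + 633589√119
(120+11√119)^4 = 1658764801 + 152058720√119

120 11
28799 2640
6911640 633589
1658764801 152058720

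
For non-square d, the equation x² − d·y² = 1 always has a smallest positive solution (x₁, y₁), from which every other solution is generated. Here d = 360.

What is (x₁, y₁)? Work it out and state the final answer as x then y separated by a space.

19 1

[18; 1,36] for √360; ℓ=2 ⇒ convergent index 1
i=0: a=18 ⇒ p=18, q=1
i=1: a=1 ⇒ p=19, q=1
fundamental: x₁=19, y₁=1  (since 361 − 360·1 = 1)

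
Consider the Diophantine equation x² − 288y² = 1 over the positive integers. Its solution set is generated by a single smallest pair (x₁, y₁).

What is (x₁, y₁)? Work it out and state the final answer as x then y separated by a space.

[16; 1,32] for √288; ℓ=2 ⇒ convergent index 1
k=0  a_k=16  p_k/q_k = 16/1
k=1  a_k=1  p_k/q_k = 17/1
fundamental: x₁=17, y₁=1  (since 289 − 288·1 = 1)

17 1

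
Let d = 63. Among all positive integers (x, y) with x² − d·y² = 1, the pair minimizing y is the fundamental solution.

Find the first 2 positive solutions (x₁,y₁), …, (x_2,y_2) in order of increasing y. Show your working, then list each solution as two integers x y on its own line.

√63 = [7; 1,14, …], period ℓ=2 (even) → k=1
step 0: (7, 1)  from 7·(1,0) + (0,1)
step 1: (8, 1)  from 1·(7,1) + (1,0)
fundamental: x₁=8, y₁=1  (since 64 − 63·1 = 1)
k=2:  x_2 = 8·8+63·1·1 = 127,  y_2 = 8·1+1·8 = 16

8 1
127 16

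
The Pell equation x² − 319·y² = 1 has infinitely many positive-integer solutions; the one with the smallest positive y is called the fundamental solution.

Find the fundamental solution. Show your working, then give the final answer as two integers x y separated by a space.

d=319: √d = [17; 1,6,5,1,4,…,6,1,34] (ℓ=14, even), read p_13/q_13
step 0: (17, 1)  from 17·(1,0) + (0,1)
…
step 2: (125, 7)  from 6·(18,1) + (17,1)
step 3: (643, 36)  from 5·(125,7) + (18,1)
step 4: (768, 43)  from 1·(643,36) + (125,7)
…
step 6: (11913, 667)  from 3·(3715,208) + (768,43)
step 7: (15628, 875)  from 1·(11913,667) + (3715,208)
step 8: (58797, 3292)  from 3·(15628,875) + (11913,667)
…
step 11: (1798881, 100718)  from 5·(309613,17335) + (250816,14043)
step 12: (11102899, 621643)  from 6·(1798881,100718) + (309613,17335)
step 13: (12901780, 722361)  from 1·(11102899,621643) + (1798881,100718)
→ (12901780, 722361).  Check: 12901780²=166455927168400, 319·722361²=166455927168399, difference 1.

12901780 722361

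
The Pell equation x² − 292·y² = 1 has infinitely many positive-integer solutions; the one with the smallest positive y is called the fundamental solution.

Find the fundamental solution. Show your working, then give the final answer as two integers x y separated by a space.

2281249 133500

[17; 11,2,1,3,8,3,1,2,11,34] for √292; ℓ=10 ⇒ convergent index 9
a_0=17:  p_0=17·1+0=17,  q_0=17·0+1=1
…
a_4=3:  p_4=3·581+393=2136,  q_4=3·34+23=125
…
a_7=1:  p_7=1·55143+17669=72812,  q_7=1·3227+1034=4261
a_8=2:  p_8=2·72812+55143=200767,  q_8=2·4261+3227=11749
a_9=11:  p_9=11·200767+72812=2281249,  q_9=11·11749+4261=133500
(x₁, y₁) = (2281249, 133500);  2281249² − 292·133500² = 1 ✓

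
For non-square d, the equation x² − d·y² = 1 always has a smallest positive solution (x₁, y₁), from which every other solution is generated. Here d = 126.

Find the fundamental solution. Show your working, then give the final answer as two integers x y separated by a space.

449 40

√126 → a₀=11, period (4,2,4,22); ℓ=4 even so k=3
a_0=11:  p_0=11·1+0=11,  q_0=11·0+1=1
a_1=4:  p_1=4·11+1=45,  q_1=4·1+0=4
a_2=2:  p_2=2·45+11=101,  q_2=2·4+1=9
a_3=4:  p_3=4·101+45=449,  q_3=4·9+4=40
→ (449, 40).  Check: 449²=201601, 126·40²=201600, difference 1.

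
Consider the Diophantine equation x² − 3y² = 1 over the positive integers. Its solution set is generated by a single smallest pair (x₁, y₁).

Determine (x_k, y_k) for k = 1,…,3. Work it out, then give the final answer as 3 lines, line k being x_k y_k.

√3 → a₀=1, period (1,2); ℓ=2 even so k=1
a_0=1:  p_0=1·1+0=1,  q_0=1·0+1=1
a_1=1:  p_1=1·1+1=2,  q_1=1·1+0=1
fundamental: x₁=2, y₁=1  (since 4 − 3·1 = 1)
(2+1√3)^2 = 7 + 4√3
(2+1√3)^3 = 26 + 15√3

2 1
7 4
26 15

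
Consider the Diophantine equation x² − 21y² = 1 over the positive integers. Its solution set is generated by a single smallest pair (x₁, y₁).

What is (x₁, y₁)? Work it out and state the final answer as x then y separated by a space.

d=21: √d = [4; 1,1,2,1,1,8] (ℓ=6, even), read p_5/q_5
step 0: (4, 1)  from 4·(1,0) + (0,1)
step 1: (5, 1)  from 1·(4,1) + (1,0)
…
step 3: (23, 5)  from 2·(9,2) + (5,1)
step 4: (32, 7)  from 1·(23,5) + (9,2)
step 5: (55, 12)  from 1·(32,7) + (23,5)
fundamental: x₁=55, y₁=12  (since 3025 − 21·144 = 1)

55 12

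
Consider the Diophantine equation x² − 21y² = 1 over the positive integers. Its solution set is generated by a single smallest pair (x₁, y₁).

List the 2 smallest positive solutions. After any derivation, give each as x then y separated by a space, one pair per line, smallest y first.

d=21: √d = [4; 1,1,2,1,1,8] (ℓ=6, even), read p_5/q_5
step 0: (4, 1)  from 4·(1,0) + (0,1)
…
step 3: (23, 5)  from 2·(9,2) + (5,1)
step 4: (32, 7)  from 1·(23,5) + (9,2)
step 5: (55, 12)  from 1·(32,7) + (23,5)
fundamental: x₁=55, y₁=12  (since 3025 − 21·144 = 1)
n=2: (55,12)∘(55,12) = (55·55+21·12·12, 55·12+12·55) = (6049,1320)

55 12
6049 1320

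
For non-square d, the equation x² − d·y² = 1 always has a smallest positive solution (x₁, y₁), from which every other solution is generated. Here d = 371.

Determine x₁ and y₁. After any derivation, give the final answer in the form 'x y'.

1695 88

√371 = [19; 3,1,4,1,3,38, …], period ℓ=6 (even) → k=5
i=0: a=19 ⇒ p=19, q=1
…
i=2: a=1 ⇒ p=77, q=4
i=3: a=4 ⇒ p=366, q=19
i=4: a=1 ⇒ p=443, q=23
i=5: a=3 ⇒ p=1695, q=88
fundamental: x₁=1695, y₁=88  (since 2873025 − 371·7744 = 1)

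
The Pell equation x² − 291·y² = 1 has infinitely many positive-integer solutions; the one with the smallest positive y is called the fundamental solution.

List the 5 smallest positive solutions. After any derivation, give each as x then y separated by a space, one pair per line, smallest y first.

290 17
168199 9860
97555130 5718783
56581807201 3316884280
32817350621450 1923787163617

√291 = [17; 17,34, …], period ℓ=2 (even) → k=1
i=0: a=17 ⇒ p=17, q=1
i=1: a=17 ⇒ p=290, q=17
→ (290, 17).  Check: 290²=84100, 291·17²=84099, difference 1.
(290+17√291)^2 = 168199 + 9860√291
(290+17√291)^3 = 97555130 + 5718783√291
(290+17√291)^4 = 56581807201 + 3316884280√291
(290+17√291)^5 = 32817350621450 + 1923787163617√291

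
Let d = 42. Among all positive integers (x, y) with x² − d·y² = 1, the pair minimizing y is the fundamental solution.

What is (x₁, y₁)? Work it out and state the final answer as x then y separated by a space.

d=42: √d = [6; 2,12] (ℓ=2, even), read p_1/q_1
i=0: a=6 ⇒ p=6, q=1
i=1: a=2 ⇒ p=13, q=2
fundamental: x₁=13, y₁=2  (since 169 − 42·4 = 1)

13 2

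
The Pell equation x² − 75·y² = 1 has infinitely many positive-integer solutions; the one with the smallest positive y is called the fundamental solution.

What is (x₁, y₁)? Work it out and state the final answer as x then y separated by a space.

26 3

√75 → a₀=8, period (1,1,1,16); ℓ=4 even so k=3
i=0: a=8 ⇒ p=8, q=1
i=1: a=1 ⇒ p=9, q=1
i=2: a=1 ⇒ p=17, q=2
i=3: a=1 ⇒ p=26, q=3
(x₁, y₁) = (26, 3);  26² − 75·3² = 1 ✓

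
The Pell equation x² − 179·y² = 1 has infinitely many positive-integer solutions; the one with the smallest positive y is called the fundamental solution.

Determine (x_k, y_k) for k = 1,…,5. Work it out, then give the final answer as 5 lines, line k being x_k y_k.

[13; 2,1,1,1,3,…,1,2,26] for √179; ℓ=14 ⇒ convergent index 13
k=0  a_k=13  p_k/q_k = 13/1
…
k=3  a_k=1  p_k/q_k = 67/5
k=4  a_k=1  p_k/q_k = 107/8
…
k=7  a_k=13  p_k/q_k = 26999/2018
…
k=12  a_k=1  p_k/q_k = 1588459/118727
k=13  a_k=2  p_k/q_k = 4190210/313191
→ (4190210, 313191).  Check: 4190210²=17557859844100, 179·313191²=17557859844099, difference 1.
k=2:  x_2 = 4190210·4190210+179·313191·313191 = 35115719688199,  y_2 = 4190210·313191+313191·4190210 = 2624672120220
k=3:  x_3 = 4190210·35115719688199+179·313191·2624672120220 = 294284479589372473370,  y_3 = 4190210·2624672120220+313191·35115719688199 = 21995854729733779209
k=4:  x_4 = 4190210·294284479589372473370+179·313191·21995854729733779209 = 2466227538440333747559727201,  y_4 = 4190210·21995854729733779209+313191·294284479589372473370 = 184334500894152933286567560
k=5:  x_5 = 4190210·2466227538440333747559727201+179·313191·184334500894152933286567560 = 20668022587695847460244899657331050,  y_5 = 4190210·184334500894152933286567560+313191·2466227538440333747559727201 = 1544800537983355129318686777395991

4190210 313191
35115719688199 2624672120220
294284479589372473370 21995854729733779209
2466227538440333747559727201 184334500894152933286567560
20668022587695847460244899657331050 1544800537983355129318686777395991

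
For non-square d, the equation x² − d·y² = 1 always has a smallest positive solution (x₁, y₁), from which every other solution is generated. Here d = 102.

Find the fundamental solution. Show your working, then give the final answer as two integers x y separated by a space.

√102 = [10; 10,20, …], period ℓ=2 (even) → k=1
a_0=10:  p_0=10·1+0=10,  q_0=10·0+1=1
a_1=10:  p_1=10·10+1=101,  q_1=10·1+0=10
(x₁, y₁) = (101, 10);  101² − 102·10² = 1 ✓

101 10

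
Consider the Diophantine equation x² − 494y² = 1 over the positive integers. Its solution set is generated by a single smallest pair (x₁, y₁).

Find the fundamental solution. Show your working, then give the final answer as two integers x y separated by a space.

[22; 4,2,2,1,2,1,2,2,4,44] for √494; ℓ=10 ⇒ convergent index 9
step 0: (22, 1)  from 22·(1,0) + (0,1)
step 1: (89, 4)  from 4·(22,1) + (1,0)
step 2: (200, 9)  from 2·(89,4) + (22,1)
step 3: (489, 22)  from 2·(200,9) + (89,4)
…
step 5: (1867, 84)  from 2·(689,31) + (489,22)
step 6: (2556, 115)  from 1·(1867,84) + (689,31)
step 7: (6979, 314)  from 2·(2556,115) + (1867,84)
step 8: (16514, 743)  from 2·(6979,314) + (2556,115)
step 9: (73035, 3286)  from 4·(16514,743) + (6979,314)
→ (73035, 3286).  Check: 73035²=5334111225, 494·3286²=5334111224, difference 1.

73035 3286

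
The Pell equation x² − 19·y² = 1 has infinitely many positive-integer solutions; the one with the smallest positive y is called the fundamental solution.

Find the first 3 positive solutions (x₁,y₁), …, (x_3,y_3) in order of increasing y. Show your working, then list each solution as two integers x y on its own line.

√19 → a₀=4, period (2,1,3,1,2,8); ℓ=6 even so k=5
k=0  a_k=4  p_k/q_k = 4/1
k=1  a_k=2  p_k/q_k = 9/2
…
k=4  a_k=1  p_k/q_k = 61/14
k=5  a_k=2  p_k/q_k = 170/39
fundamental: x₁=170, y₁=39  (since 28900 − 19·1521 = 1)
(170+39√19)^2 = 57799 + 13260√19
(170+39√19)^3 = 19651490 + 4508361√19

170 39
57799 13260
19651490 4508361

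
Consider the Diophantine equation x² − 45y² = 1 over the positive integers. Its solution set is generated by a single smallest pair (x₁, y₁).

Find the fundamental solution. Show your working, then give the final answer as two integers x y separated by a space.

161 24

d=45: √d = [6; 1,2,2,2,1,12] (ℓ=6, even), read p_5/q_5
k=0  a_k=6  p_k/q_k = 6/1
…
k=4  a_k=2  p_k/q_k = 114/17
k=5  a_k=1  p_k/q_k = 161/24
(x₁, y₁) = (161, 24);  161² − 45·24² = 1 ✓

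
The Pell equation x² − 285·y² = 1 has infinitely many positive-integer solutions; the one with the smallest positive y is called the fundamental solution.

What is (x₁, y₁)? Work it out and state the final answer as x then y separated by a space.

2431 144

[16; 1,7,2,7,1,32] for √285; ℓ=6 ⇒ convergent index 5
i=0: a=16 ⇒ p=16, q=1
i=1: a=1 ⇒ p=17, q=1
i=2: a=7 ⇒ p=135, q=8
i=3: a=2 ⇒ p=287, q=17
i=4: a=7 ⇒ p=2144, q=127
i=5: a=1 ⇒ p=2431, q=144
(x₁, y₁) = (2431, 144);  2431² − 285·144² = 1 ✓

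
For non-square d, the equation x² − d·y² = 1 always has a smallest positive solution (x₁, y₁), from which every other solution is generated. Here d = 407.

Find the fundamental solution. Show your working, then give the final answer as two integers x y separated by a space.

d=407: √d = [20; 5,1,2,1,5,40] (ℓ=6, even), read p_5/q_5
step 0: (20, 1)  from 20·(1,0) + (0,1)
…
step 4: (464, 23)  from 1·(343,17) + (121,6)
step 5: (2663, 132)  from 5·(464,23) + (343,17)
→ (2663, 132).  Check: 2663²=7091569, 407·132²=7091568, difference 1.

2663 132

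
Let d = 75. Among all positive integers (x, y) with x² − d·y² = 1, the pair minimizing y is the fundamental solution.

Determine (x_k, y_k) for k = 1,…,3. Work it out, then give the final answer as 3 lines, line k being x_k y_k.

d=75: √d = [8; 1,1,1,16] (ℓ=4, even), read p_3/q_3
step 0: (8, 1)  from 8·(1,0) + (0,1)
…
step 2: (17, 2)  from 1·(9,1) + (8,1)
step 3: (26, 3)  from 1·(17,2) + (9,1)
fundamental: x₁=26, y₁=3  (since 676 − 75·9 = 1)
k=2:  x_2 = 26·26+75·3·3 = 1351,  y_2 = 26·3+3·26 = 156
k=3:  x_3 = 26·1351+75·3·156 = 70226,  y_3 = 26·156+3·1351 = 8109

26 3
1351 156
70226 8109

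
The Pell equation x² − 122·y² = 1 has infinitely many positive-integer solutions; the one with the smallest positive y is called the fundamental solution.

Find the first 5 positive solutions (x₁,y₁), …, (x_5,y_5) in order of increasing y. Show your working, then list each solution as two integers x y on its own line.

243 22
118097 10692
57394899 5196290
27893802817 2525386248
13556330774163 1227332520238

√122 = [11; 22, …], period ℓ=1 (odd) → k=1
i=0: a=11 ⇒ p=11, q=1
i=1: a=22 ⇒ p=243, q=22
fundamental: x₁=243, y₁=22  (since 59049 − 122·484 = 1)
(243+22√122)^2 = 118097 + 10692√122
(243+22√122)^3 = 57394899 + 5196290√122
(243+22√122)^4 = 27893802817 + 2525386248√122
(243+22√122)^5 = 13556330774163 + 1227332520238√122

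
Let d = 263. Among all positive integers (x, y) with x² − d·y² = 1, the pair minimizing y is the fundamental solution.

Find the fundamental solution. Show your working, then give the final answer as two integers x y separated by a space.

d=263: √d = [16; 4,1,1,1,1,15,1,1,1,1,4,32] (ℓ=12, even), read p_11/q_11
step 0: (16, 1)  from 16·(1,0) + (0,1)
step 1: (65, 4)  from 4·(16,1) + (1,0)
step 2: (81, 5)  from 1·(65,4) + (16,1)
step 3: (146, 9)  from 1·(81,5) + (65,4)
step 4: (227, 14)  from 1·(146,9) + (81,5)
step 5: (373, 23)  from 1·(227,14) + (146,9)
…
step 7: (6195, 382)  from 1·(5822,359) + (373,23)
step 8: (12017, 741)  from 1·(6195,382) + (5822,359)
step 9: (18212, 1123)  from 1·(12017,741) + (6195,382)
step 10: (30229, 1864)  from 1·(18212,1123) + (12017,741)
step 11: (139128, 8579)  from 4·(30229,1864) + (18212,1123)
(x₁, y₁) = (139128, 8579);  139128² − 263·8579² = 1 ✓

139128 8579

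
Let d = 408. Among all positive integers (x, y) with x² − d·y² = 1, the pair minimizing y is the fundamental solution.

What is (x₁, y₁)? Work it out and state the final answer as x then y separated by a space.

[20; 5,40] for √408; ℓ=2 ⇒ convergent index 1
step 0: (20, 1)  from 20·(1,0) + (0,1)
step 1: (101, 5)  from 5·(20,1) + (1,0)
→ (101, 5).  Check: 101²=10201, 408·5²=10200, difference 1.

101 5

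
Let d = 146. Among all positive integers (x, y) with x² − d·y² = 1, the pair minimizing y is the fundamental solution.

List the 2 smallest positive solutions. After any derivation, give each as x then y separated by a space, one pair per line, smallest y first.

√146 → a₀=12, period (12,24); ℓ=2 even so k=1
step 0: (12, 1)  from 12·(1,0) + (0,1)
step 1: (145, 12)  from 12·(12,1) + (1,0)
fundamental: x₁=145, y₁=12  (since 21025 − 146·144 = 1)
n=2: (145,12)∘(145,12) = (145·145+146·12·12, 145·12+12·145) = (42049,3480)

145 12
42049 3480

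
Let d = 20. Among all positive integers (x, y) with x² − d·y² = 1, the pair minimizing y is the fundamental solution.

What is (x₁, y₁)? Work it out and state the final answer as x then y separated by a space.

d=20: √d = [4; 2,8] (ℓ=2, even), read p_1/q_1
step 0: (4, 1)  from 4·(1,0) + (0,1)
step 1: (9, 2)  from 2·(4,1) + (1,0)
(x₁, y₁) = (9, 2);  9² − 20·2² = 1 ✓

9 2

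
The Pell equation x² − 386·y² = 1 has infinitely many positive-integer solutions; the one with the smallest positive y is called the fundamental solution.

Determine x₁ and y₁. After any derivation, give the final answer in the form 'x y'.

√386 = [19; 1,1,1,4,1,18,1,4,1,1,1,38, …], period ℓ=12 (even) → k=11
a_0=19:  p_0=19·1+0=19,  q_0=19·0+1=1
…
a_2=1:  p_2=1·20+19=39,  q_2=1·1+1=2
a_3=1:  p_3=1·39+20=59,  q_3=1·2+1=3
a_4=4:  p_4=4·59+39=275,  q_4=4·3+2=14
a_5=1:  p_5=1·275+59=334,  q_5=1·14+3=17
…
a_8=4:  p_8=4·6621+6287=32771,  q_8=4·337+320=1668
a_9=1:  p_9=1·32771+6621=39392,  q_9=1·1668+337=2005
a_10=1:  p_10=1·39392+32771=72163,  q_10=1·2005+1668=3673
a_11=1:  p_11=1·72163+39392=111555,  q_11=1·3673+2005=5678
→ (111555, 5678).  Check: 111555²=12444518025, 386·5678²=12444518024, difference 1.

111555 5678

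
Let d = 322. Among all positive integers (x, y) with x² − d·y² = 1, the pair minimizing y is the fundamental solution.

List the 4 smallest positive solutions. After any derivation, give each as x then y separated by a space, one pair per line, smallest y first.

d=322: √d = [17; 1,16,1,34] (ℓ=4, even), read p_3/q_3
step 0: (17, 1)  from 17·(1,0) + (0,1)
step 1: (18, 1)  from 1·(17,1) + (1,0)
step 2: (305, 17)  from 16·(18,1) + (17,1)
step 3: (323, 18)  from 1·(305,17) + (18,1)
(x₁, y₁) = (323, 18);  323² − 322·18² = 1 ✓
n=2: (323,18)∘(323,18) = (323·323+322·18·18, 323·18+18·323) = (208657,11628)
n=3: (208657,11628)∘(323,18) = (323·208657+322·18·11628, 323·11628+18·208657) = (134792099,7511670)
n=4: (134792099,7511670)∘(323,18) = (323·134792099+322·18·7511670, 323·7511670+18·134792099) = (87075487297,4852527192)

323 18
208657 11628
134792099 7511670
87075487297 4852527192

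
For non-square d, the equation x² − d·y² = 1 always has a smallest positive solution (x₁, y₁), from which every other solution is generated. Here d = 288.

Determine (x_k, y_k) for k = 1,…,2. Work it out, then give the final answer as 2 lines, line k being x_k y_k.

17 1
577 34

√288 = [16; 1,32, …], period ℓ=2 (even) → k=1
step 0: (16, 1)  from 16·(1,0) + (0,1)
step 1: (17, 1)  from 1·(16,1) + (1,0)
fundamental: x₁=17, y₁=1  (since 289 − 288·1 = 1)
k=2:  x_2 = 17·17+288·1·1 = 577,  y_2 = 17·1+1·17 = 34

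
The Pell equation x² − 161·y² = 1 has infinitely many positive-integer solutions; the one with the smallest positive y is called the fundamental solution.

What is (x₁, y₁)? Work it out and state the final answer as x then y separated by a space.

√161 = [12; 1,2,4,1,2,1,4,2,1,24, …], period ℓ=10 (even) → k=9
step 0: (12, 1)  from 12·(1,0) + (0,1)
step 1: (13, 1)  from 1·(12,1) + (1,0)
step 2: (38, 3)  from 2·(13,1) + (12,1)
step 3: (165, 13)  from 4·(38,3) + (13,1)
step 4: (203, 16)  from 1·(165,13) + (38,3)
…
step 6: (774, 61)  from 1·(571,45) + (203,16)
step 7: (3667, 289)  from 4·(774,61) + (571,45)
step 8: (8108, 639)  from 2·(3667,289) + (774,61)
step 9: (11775, 928)  from 1·(8108,639) + (3667,289)
→ (11775, 928).  Check: 11775²=138650625, 161·928²=138650624, difference 1.

11775 928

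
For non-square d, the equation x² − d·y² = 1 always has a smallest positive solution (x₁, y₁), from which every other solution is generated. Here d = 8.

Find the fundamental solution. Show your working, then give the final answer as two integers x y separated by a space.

3 1

[2; 1,4] for √8; ℓ=2 ⇒ convergent index 1
a_0=2:  p_0=2·1+0=2,  q_0=2·0+1=1
a_1=1:  p_1=1·2+1=3,  q_1=1·1+0=1
fundamental: x₁=3, y₁=1  (since 9 − 8·1 = 1)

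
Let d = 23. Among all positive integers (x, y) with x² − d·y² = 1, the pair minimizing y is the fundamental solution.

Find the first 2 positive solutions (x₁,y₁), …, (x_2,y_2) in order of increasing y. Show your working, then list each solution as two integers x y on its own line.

d=23: √d = [4; 1,3,1,8] (ℓ=4, even), read p_3/q_3
step 0: (4, 1)  from 4·(1,0) + (0,1)
…
step 2: (19, 4)  from 3·(5,1) + (4,1)
step 3: (24, 5)  from 1·(19,4) + (5,1)
→ (24, 5).  Check: 24²=576, 23·5²=575, difference 1.
(x_2, y_2) = (24·24 + 23·5·5, 24·5 + 5·24) = (1151, 240)

24 5
1151 240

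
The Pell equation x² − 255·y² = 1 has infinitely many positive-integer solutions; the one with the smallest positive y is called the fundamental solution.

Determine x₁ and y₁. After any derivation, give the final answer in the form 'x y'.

16 1

√255 = [15; 1,30, …], period ℓ=2 (even) → k=1
step 0: (15, 1)  from 15·(1,0) + (0,1)
step 1: (16, 1)  from 1·(15,1) + (1,0)
→ (16, 1).  Check: 16²=256, 255·1²=255, difference 1.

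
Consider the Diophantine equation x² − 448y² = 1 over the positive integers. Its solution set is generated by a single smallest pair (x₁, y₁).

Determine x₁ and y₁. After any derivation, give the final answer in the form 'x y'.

127 6

√448 = [21; 6,42, …], period ℓ=2 (even) → k=1
a_0=21:  p_0=21·1+0=21,  q_0=21·0+1=1
a_1=6:  p_1=6·21+1=127,  q_1=6·1+0=6
→ (127, 6).  Check: 127²=16129, 448·6²=16128, difference 1.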